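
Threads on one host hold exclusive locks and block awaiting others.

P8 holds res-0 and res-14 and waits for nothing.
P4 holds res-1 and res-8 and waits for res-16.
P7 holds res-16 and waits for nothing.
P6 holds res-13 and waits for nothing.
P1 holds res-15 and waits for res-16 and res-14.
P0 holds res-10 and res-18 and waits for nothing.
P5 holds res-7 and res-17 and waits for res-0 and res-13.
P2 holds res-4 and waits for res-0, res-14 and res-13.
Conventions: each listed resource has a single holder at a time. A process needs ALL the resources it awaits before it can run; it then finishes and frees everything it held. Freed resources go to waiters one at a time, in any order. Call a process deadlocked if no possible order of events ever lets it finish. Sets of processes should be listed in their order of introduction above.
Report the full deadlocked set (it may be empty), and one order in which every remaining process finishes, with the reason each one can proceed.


The deadlocked set is empty.
Key observation: all waits point, directly or indirectly, at processes that can finish, so nothing is permanently blocked.
The rest can finish in the order P7, P8, P1, P6, P5, P0, P2, P4.
Step-by-step check:
  run P7 (it waits on nothing); releases res-16
  run P8 (it waits on nothing); releases res-0 and res-14
  P1: everything it awaited (res-16 and res-14) is free; runs, freeing res-15
  run P6 (it waits on nothing); releases res-13
  P5: everything it awaited (res-0 and res-13) is free; runs, freeing res-7 and res-17
  run P0 (it waits on nothing); releases res-10 and res-18
  P2: everything it awaited (res-0, res-14 and res-13) is free; runs, freeing res-4
  P4: everything it awaited (res-16) is free; runs, freeing res-1 and res-8


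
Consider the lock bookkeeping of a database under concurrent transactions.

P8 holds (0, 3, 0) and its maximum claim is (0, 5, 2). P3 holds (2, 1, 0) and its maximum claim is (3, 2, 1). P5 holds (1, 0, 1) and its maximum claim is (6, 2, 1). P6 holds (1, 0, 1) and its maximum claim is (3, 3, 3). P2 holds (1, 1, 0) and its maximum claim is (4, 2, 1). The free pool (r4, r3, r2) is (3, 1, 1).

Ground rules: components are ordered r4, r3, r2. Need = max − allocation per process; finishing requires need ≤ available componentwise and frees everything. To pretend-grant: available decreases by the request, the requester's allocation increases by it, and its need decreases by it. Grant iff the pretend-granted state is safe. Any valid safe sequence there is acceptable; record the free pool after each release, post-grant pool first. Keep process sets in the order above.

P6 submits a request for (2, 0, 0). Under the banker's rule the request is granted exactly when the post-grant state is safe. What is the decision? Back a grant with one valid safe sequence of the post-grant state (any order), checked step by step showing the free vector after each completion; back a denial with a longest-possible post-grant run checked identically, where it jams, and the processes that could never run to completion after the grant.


DENY: after the grant no complete ordering would exist.
Key observation: after P3, P2 the pool peaks at (4, 3, 1), and each blocked process is short somewhere: P8 on r2; P5 on r4; P6 on r2.
After a pretend grant, a maximal execution: P3, P2 — then nothing else fits. Walking it through:
  pool = (1, 1, 1)
  P3 needs (1, 1, 1) <= (1, 1, 1) -> finishes; pool += (2, 1, 0) = (3, 2, 1)
  P2 needs (3, 1, 1) <= (3, 2, 1) -> finishes; pool += (1, 1, 0) = (4, 3, 1)
  blocked: P8 wants (0, 2, 2), pool (4, 3, 1) — not enough r2
  blocked: P5 wants (5, 2, 0), pool (4, 3, 1) — not enough r4
  blocked: P6 wants (0, 3, 2), pool (4, 3, 1) — not enough r2
Processes that could never finish after the grant: P8, P5 and P6.


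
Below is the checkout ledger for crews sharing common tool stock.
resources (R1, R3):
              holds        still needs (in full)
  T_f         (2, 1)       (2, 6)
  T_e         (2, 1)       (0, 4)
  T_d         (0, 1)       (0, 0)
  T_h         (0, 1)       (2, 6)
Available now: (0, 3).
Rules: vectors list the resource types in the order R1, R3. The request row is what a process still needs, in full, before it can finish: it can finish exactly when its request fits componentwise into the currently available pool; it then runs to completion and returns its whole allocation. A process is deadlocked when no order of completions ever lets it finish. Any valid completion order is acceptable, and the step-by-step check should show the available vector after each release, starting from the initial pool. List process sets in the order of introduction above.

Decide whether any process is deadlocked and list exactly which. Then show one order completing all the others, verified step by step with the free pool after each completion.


Deadlocked set: T_f and T_h.
Key observation: the wall is R3: completing T_d, T_e brings the pool only to (2, 5), and all the rest need more.
The rest can finish in the order T_d, T_e. Check, step by step:
  pool = (0, 3)
  run T_d (needs (0, 0), free (0, 3)); after release of (0, 1) the pool is (0, 4)
  run T_e (needs (0, 4), free (0, 4)); after release of (2, 1) the pool is (2, 5)
None of the blocked processes ever fits:
  T_f cannot run: need (2, 6) vs free (2, 5) (insufficient R3)
  T_h cannot run: need (2, 6) vs free (2, 5) (insufficient R3)


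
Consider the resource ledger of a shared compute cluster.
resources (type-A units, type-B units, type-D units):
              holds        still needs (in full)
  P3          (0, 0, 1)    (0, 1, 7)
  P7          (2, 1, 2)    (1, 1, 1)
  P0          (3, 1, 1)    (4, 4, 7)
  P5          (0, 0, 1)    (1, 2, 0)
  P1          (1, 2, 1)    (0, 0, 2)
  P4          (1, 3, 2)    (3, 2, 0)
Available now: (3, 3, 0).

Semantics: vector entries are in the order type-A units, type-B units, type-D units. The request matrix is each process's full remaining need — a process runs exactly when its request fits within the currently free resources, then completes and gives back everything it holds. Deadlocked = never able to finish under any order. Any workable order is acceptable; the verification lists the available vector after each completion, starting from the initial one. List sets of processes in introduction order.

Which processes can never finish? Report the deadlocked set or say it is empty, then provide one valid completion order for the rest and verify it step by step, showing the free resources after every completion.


Deadlocked set: P3 and P0.
Key observation: P4, P7, P1, P5 can finish, but then (7, 9, 6) is all there is, and the blocked group's type-D units demands exceed it.
One completion order for the rest: P4, P7, P1, P5. Verifying each step:
  pool = (3, 3, 0)
  P4: need (3, 2, 0) fits (3, 3, 0); releases (1, 3, 2), pool now (4, 6, 2)
  P7: need (1, 1, 1) fits (4, 6, 2); releases (2, 1, 2), pool now (6, 7, 4)
  P1: need (0, 0, 2) fits (6, 7, 4); releases (1, 2, 1), pool now (7, 9, 5)
  P5: need (1, 2, 0) fits (7, 9, 5); releases (0, 0, 1), pool now (7, 9, 6)
None of the blocked processes ever fits:
  P3 still needs (0, 1, 7) but only (7, 9, 6) is free — short on type-D units
  P0 still needs (4, 4, 7) but only (7, 9, 6) is free — short on type-D units


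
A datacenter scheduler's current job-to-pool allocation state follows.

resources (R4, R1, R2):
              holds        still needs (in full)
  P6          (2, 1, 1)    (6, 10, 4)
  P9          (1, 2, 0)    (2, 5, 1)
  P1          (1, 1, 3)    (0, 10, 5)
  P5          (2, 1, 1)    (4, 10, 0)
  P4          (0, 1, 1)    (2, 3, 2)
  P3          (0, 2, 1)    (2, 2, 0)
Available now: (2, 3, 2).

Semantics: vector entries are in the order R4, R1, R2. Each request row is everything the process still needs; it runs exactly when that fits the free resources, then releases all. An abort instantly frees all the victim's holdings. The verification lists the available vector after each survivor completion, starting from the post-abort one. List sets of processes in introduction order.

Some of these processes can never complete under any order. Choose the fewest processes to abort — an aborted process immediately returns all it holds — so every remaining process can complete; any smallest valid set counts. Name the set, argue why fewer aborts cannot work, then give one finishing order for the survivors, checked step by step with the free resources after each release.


The answer: abort P6 and P1.
Key observation: P5 could never have finished before the abort; with (3, 2, 4) returned by P6 and P1, it fits at step 4.
No one abort is enough; case by case: P6 alone leaves P1 blocked (short on R1); P9 alone leaves P6 blocked (short on R4 and R1); P1 alone leaves P6 blocked (short on R4 and R1); P5 alone leaves P6 blocked (short on R4 and R1); P4 alone leaves P6 blocked (short on R4 and R1); P3 alone leaves P6 blocked (short on R4 and R1).
One survivor order: P3, P9, P4, P5. Walking it through (post-abort pool first):
  pool = (5, 5, 6)
  P3: need (2, 2, 0) fits (5, 5, 6); releases (0, 2, 1), pool now (5, 7, 7)
  P9: need (2, 5, 1) fits (5, 7, 7); releases (1, 2, 0), pool now (6, 9, 7)
  P4: need (2, 3, 2) fits (6, 9, 7); releases (0, 1, 1), pool now (6, 10, 8)
  P5: need (4, 10, 0) fits (6, 10, 8); releases (2, 1, 1), pool now (8, 11, 9)


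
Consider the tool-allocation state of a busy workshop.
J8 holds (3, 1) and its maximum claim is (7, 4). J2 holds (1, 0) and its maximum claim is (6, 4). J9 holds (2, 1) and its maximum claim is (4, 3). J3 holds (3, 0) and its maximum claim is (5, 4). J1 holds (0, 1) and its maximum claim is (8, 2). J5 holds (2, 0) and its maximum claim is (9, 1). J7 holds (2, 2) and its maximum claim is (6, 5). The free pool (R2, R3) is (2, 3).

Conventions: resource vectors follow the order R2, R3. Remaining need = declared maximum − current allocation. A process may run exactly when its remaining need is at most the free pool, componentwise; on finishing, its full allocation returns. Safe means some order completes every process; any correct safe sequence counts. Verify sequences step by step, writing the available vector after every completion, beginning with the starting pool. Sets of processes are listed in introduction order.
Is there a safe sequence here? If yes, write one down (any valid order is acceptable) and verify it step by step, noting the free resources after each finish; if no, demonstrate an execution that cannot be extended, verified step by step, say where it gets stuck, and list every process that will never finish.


SAFE. One safe sequence: J9, J7, J2, J8, J1, J3, J5.
Key observation: J9 marks the first exact bind of the order: its need (2, 2) fits the free (2, 3) with zero slack on a requested resource.
Walking it through:
  pool = (2, 3)
  J9 needs (2, 2) <= (2, 3) -> finishes; pool += (2, 1) = (4, 4)
  J7 needs (4, 3) <= (4, 4) -> finishes; pool += (2, 2) = (6, 6)
  J2 needs (5, 4) <= (6, 6) -> finishes; pool += (1, 0) = (7, 6)
  J8 needs (4, 3) <= (7, 6) -> finishes; pool += (3, 1) = (10, 7)
  J1 needs (8, 1) <= (10, 7) -> finishes; pool += (0, 1) = (10, 8)
  J3 needs (2, 4) <= (10, 8) -> finishes; pool += (3, 0) = (13, 8)
  J5 needs (7, 1) <= (13, 8) -> finishes; pool += (2, 0) = (15, 8)


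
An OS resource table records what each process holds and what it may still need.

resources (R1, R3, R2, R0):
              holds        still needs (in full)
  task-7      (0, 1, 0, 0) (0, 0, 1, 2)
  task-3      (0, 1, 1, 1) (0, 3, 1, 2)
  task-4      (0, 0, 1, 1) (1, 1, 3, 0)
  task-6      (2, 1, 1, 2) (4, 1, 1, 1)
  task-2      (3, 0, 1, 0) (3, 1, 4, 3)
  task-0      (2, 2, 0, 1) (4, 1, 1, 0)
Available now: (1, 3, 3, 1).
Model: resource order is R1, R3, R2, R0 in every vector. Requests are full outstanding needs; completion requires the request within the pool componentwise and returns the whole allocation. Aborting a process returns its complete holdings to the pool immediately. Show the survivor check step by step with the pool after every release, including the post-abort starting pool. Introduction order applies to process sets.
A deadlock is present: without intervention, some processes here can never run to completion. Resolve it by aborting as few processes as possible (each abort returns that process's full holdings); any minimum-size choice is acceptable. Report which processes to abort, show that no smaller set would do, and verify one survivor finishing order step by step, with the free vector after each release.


The answer: abort task-6.
Key observation: before aborting task-6, task-2 was permanently blocked — no order could ever run it; afterwards it completes at step 1.
Why nothing smaller works: aborting no one leaves the state deadlocked as given.
Survivors finish in the order: task-2, task-3, task-4, task-0, task-7. Walking it through (pool after the aborts first):
  pool = (3, 4, 4, 3)
  task-2 needs (3, 1, 4, 3) <= (3, 4, 4, 3) -> finishes; pool += (3, 0, 1, 0) = (6, 4, 5, 3)
  task-3 needs (0, 3, 1, 2) <= (6, 4, 5, 3) -> finishes; pool += (0, 1, 1, 1) = (6, 5, 6, 4)
  task-4 needs (1, 1, 3, 0) <= (6, 5, 6, 4) -> finishes; pool += (0, 0, 1, 1) = (6, 5, 7, 5)
  task-0 needs (4, 1, 1, 0) <= (6, 5, 7, 5) -> finishes; pool += (2, 2, 0, 1) = (8, 7, 7, 6)
  task-7 needs (0, 0, 1, 2) <= (8, 7, 7, 6) -> finishes; pool += (0, 1, 0, 0) = (8, 8, 7, 6)


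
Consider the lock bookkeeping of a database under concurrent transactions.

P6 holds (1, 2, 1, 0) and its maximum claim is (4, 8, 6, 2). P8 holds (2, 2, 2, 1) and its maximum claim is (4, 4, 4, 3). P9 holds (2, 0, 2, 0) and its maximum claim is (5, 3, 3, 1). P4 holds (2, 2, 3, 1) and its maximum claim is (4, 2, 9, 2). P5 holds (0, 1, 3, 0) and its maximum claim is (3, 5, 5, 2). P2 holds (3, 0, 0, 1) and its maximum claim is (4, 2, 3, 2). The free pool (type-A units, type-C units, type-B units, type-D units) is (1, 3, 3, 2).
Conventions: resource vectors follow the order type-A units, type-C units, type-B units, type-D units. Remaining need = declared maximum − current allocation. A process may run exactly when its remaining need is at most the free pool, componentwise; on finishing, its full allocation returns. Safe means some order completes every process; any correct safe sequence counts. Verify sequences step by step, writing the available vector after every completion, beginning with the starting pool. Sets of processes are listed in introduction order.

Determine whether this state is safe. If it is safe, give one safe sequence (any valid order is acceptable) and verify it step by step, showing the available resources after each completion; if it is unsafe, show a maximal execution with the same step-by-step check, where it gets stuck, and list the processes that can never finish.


The state is SAFE; one workable sequence: P2, P8, P5, P4, P6, P9.
Key observation: at P2 the run first touches a limit — (1, 2, 3, 1) against (1, 3, 3, 2), exact on a resource it actually requests.
Verifying each step:
  pool = (1, 3, 3, 2)
  P2: need (1, 2, 3, 1) fits (1, 3, 3, 2); releases (3, 0, 0, 1), pool now (4, 3, 3, 3)
  P8: need (2, 2, 2, 2) fits (4, 3, 3, 3); releases (2, 2, 2, 1), pool now (6, 5, 5, 4)
  P5: need (3, 4, 2, 2) fits (6, 5, 5, 4); releases (0, 1, 3, 0), pool now (6, 6, 8, 4)
  P4: need (2, 0, 6, 1) fits (6, 6, 8, 4); releases (2, 2, 3, 1), pool now (8, 8, 11, 5)
  P6: need (3, 6, 5, 2) fits (8, 8, 11, 5); releases (1, 2, 1, 0), pool now (9, 10, 12, 5)
  P9: need (3, 3, 1, 1) fits (9, 10, 12, 5); releases (2, 0, 2, 0), pool now (11, 10, 14, 5)


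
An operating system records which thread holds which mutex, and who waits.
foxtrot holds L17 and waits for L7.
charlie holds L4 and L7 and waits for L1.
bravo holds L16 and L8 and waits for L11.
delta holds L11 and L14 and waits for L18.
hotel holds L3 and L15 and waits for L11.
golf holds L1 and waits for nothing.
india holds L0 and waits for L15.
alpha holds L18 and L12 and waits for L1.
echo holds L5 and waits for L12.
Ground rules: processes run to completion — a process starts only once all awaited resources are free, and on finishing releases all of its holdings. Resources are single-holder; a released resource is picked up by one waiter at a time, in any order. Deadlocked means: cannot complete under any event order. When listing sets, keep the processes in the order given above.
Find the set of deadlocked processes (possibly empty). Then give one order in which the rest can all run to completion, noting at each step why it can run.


No process is deadlocked.
Key observation: there is no circular wait here — follow any chain and it reaches a process that is free to run now.
One completion order for the rest: golf, alpha, echo, delta, charlie, hotel, india, bravo, foxtrot.
Step-by-step check:
  golf waits on nothing -> runs at once and releases L1
  alpha waits on L1 — all released -> runs and releases L18 and L12
  echo waits on L12 — all released -> runs and releases L5
  delta waits on L18 — all released -> runs and releases L11 and L14
  charlie waits on L1 — all released -> runs and releases L4 and L7
  hotel waits on L11 — all released -> runs and releases L3 and L15
  india waits on L15 — all released -> runs and releases L0
  bravo waits on L11 — all released -> runs and releases L16 and L8
  foxtrot waits on L7 — all released -> runs and releases L17


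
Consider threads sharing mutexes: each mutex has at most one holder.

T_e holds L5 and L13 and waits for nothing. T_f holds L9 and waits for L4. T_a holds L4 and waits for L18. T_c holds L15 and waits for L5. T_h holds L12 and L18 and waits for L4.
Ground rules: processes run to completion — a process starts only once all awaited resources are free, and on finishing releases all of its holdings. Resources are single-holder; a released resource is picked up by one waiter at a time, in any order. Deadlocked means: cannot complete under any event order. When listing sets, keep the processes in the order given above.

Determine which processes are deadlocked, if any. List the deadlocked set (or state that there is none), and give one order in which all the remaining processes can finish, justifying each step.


Deadlocked: T_f, T_a and T_h.
Key observation: the knot is the closed ring of waits T_a -> T_h -> T_a; T_f waits into the deadlock from upstream.
The rest can finish in the order T_e, T_c.
Step-by-step check:
  T_e: no waits; runs immediately, freeing L5 and L13
  T_c: everything it awaited (L5) is free; runs, freeing L15


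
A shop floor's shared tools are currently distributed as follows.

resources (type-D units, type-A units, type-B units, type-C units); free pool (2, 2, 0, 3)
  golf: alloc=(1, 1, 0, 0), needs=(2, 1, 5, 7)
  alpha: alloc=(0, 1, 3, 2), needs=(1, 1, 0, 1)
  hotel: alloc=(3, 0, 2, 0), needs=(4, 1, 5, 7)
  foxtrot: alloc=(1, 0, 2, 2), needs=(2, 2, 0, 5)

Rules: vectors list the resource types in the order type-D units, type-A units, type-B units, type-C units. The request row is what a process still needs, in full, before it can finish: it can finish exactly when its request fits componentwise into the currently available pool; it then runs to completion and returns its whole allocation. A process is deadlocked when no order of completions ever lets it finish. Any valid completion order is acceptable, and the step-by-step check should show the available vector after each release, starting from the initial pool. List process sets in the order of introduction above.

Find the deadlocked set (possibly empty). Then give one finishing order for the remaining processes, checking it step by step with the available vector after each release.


Nothing here is deadlocked.
Key observation: alpha leads a chain of completions in which each release enables another process.
The rest can finish in the order alpha, foxtrot, golf, hotel. Walking it through:
  pool = (2, 2, 0, 3)
  alpha: need (1, 1, 0, 1) fits (2, 2, 0, 3); releases (0, 1, 3, 2), pool now (2, 3, 3, 5)
  foxtrot: need (2, 2, 0, 5) fits (2, 3, 3, 5); releases (1, 0, 2, 2), pool now (3, 3, 5, 7)
  golf: need (2, 1, 5, 7) fits (3, 3, 5, 7); releases (1, 1, 0, 0), pool now (4, 4, 5, 7)
  hotel: need (4, 1, 5, 7) fits (4, 4, 5, 7); releases (3, 0, 2, 0), pool now (7, 4, 7, 7)


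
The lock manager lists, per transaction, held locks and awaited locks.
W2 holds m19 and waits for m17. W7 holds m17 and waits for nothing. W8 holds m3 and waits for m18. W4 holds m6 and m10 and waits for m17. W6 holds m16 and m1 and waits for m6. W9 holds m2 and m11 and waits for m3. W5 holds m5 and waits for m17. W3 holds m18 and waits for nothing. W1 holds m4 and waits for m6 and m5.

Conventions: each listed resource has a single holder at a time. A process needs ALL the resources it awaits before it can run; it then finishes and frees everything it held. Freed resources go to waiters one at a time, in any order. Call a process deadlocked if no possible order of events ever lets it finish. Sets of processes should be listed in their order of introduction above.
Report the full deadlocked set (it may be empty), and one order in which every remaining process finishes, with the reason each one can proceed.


The deadlocked set is empty.
Key observation: no waiting chain loops back on itself — every chain ends at a process that waits on nothing, so everyone eventually runs.
One completion order for the rest: W7, W4, W2, W6, W5, W3, W8, W9, W1.
Check, step by step:
  run W7 (it waits on nothing); releases m17
  W4 waits on m17 — all released -> runs and releases m6 and m10
  W2 waits on m17 — all released -> runs and releases m19
  W6 waits on m6 — all released -> runs and releases m16 and m1
  W5 waits on m17 — all released -> runs and releases m5
  run W3 (it waits on nothing); releases m18
  W8 waits on m18 — all released -> runs and releases m3
  W9 waits on m3 — all released -> runs and releases m2 and m11
  W1 waits on m6 and m5 — all released -> runs and releases m4


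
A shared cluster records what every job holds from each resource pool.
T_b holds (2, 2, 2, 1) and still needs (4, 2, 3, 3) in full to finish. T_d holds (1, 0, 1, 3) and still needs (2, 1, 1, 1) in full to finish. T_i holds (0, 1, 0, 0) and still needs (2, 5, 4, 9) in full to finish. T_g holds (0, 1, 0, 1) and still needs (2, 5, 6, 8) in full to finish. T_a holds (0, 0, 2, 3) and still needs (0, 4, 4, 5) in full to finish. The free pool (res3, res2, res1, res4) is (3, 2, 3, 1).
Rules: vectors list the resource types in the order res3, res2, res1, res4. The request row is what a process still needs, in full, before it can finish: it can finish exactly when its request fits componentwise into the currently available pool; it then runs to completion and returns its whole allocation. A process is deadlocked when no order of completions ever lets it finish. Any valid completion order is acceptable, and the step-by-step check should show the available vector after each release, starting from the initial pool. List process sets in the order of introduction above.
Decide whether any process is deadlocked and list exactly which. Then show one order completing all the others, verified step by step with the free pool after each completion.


Deadlocked set: T_i and T_g.
Key observation: res2 is the bottleneck — with T_d, T_b, T_a done the pool holds (6, 4, 8, 8), short of every remaining need.
One completion order for the rest: T_d, T_b, T_a. Check, step by step:
  pool = (3, 2, 3, 1)
  T_d: need (2, 1, 1, 1) fits (3, 2, 3, 1); releases (1, 0, 1, 3), pool now (4, 2, 4, 4)
  T_b: need (4, 2, 3, 3) fits (4, 2, 4, 4); releases (2, 2, 2, 1), pool now (6, 4, 6, 5)
  T_a: need (0, 4, 4, 5) fits (6, 4, 6, 5); releases (0, 0, 2, 3), pool now (6, 4, 8, 8)
None of the blocked processes ever fits:
  T_i still needs (2, 5, 4, 9) but only (6, 4, 8, 8) is free — short on res2 and res4
  T_g still needs (2, 5, 6, 8) but only (6, 4, 8, 8) is free — short on res2


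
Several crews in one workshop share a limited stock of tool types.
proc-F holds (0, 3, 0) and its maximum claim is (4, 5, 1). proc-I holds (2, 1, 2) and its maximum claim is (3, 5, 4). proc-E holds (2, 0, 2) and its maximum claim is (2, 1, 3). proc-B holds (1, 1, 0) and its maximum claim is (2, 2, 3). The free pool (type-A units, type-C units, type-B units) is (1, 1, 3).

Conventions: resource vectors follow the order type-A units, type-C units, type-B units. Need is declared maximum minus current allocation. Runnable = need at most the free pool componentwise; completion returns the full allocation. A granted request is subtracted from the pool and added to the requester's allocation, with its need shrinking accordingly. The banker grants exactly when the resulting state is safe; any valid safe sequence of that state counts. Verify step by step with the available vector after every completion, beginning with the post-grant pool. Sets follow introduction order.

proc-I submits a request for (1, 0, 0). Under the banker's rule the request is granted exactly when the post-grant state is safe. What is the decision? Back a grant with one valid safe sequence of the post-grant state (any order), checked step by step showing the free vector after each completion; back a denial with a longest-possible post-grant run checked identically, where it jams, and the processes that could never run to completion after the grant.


DENY: after the grant no complete ordering would exist.
Key observation: after proc-E, proc-B the pool peaks at (3, 2, 5), and each blocked process is short somewhere: proc-F on type-A units; proc-I on type-C units.
On the post-grant state, proc-E, proc-B is a maximal run — nothing extends it. Walking it through:
  pool = (0, 1, 3)
  proc-E: need (0, 1, 1) fits (0, 1, 3); releases (2, 0, 2), pool now (2, 1, 5)
  proc-B: need (1, 1, 3) fits (2, 1, 5); releases (1, 1, 0), pool now (3, 2, 5)
  proc-F still needs (4, 2, 1) but only (3, 2, 5) is free — short on type-A units
  proc-I still needs (0, 4, 2) but only (3, 2, 5) is free — short on type-C units
Had the request been granted, proc-F and proc-I could never finish.


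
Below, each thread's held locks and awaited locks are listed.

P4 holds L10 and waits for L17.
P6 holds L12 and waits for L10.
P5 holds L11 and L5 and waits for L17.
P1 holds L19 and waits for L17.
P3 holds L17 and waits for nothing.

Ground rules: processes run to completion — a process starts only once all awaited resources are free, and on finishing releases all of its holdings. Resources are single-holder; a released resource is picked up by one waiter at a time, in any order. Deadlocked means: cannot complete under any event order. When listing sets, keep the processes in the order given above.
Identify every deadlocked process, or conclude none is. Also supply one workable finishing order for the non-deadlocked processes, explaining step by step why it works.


The deadlocked set is empty.
Key observation: the wait graph is acyclic; completion cascades from the unblocked processes through everyone else.
The rest can finish in the order P3, P5, P1, P4, P6.
Verifying each step:
  run P3 (it waits on nothing); releases L17
  run P5 (all its waits — L17 — are resolved); releases L11 and L5
  run P1 (all its waits — L17 — are resolved); releases L19
  run P4 (all its waits — L17 — are resolved); releases L10
  run P6 (all its waits — L10 — are resolved); releases L12


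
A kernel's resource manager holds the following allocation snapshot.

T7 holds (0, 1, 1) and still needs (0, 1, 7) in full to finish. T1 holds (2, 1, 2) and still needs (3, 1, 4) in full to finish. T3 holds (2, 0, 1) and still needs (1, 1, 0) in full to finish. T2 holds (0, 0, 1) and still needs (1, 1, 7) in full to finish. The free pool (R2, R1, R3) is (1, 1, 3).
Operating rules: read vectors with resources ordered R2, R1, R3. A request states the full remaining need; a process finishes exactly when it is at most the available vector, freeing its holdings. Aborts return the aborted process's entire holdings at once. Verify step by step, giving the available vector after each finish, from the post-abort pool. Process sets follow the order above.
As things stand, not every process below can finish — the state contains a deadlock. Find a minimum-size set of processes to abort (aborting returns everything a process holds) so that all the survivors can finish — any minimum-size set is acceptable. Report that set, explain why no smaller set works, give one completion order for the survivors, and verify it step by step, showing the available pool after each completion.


The answer: abort T7.
Key observation: the returned (0, 1, 1) from T7 is what brings T2 — unrunnable before, under any order — into play at step 3.
Minimality: the empty abort set fails — the state is deadlocked as it stands.
Survivors finish in the order: T3, T1, T2. Step-by-step check (pool after the aborts first):
  pool = (1, 2, 4)
  T3 needs (1, 1, 0) <= (1, 2, 4) -> finishes; pool += (2, 0, 1) = (3, 2, 5)
  T1 needs (3, 1, 4) <= (3, 2, 5) -> finishes; pool += (2, 1, 2) = (5, 3, 7)
  T2 needs (1, 1, 7) <= (5, 3, 7) -> finishes; pool += (0, 0, 1) = (5, 3, 8)


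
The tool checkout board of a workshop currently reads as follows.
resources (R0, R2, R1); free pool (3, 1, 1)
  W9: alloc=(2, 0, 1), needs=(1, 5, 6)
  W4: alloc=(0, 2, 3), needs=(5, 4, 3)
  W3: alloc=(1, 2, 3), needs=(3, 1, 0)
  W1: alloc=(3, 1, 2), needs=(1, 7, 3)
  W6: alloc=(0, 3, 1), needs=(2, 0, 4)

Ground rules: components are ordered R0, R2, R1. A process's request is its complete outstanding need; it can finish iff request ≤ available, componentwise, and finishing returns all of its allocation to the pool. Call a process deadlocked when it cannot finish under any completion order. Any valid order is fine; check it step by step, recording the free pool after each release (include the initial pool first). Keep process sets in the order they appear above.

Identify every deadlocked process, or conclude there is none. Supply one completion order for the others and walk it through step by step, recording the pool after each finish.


The deadlocked set is W9, W4 and W1.
Key observation: after W3, W6 the pool peaks at (4, 6, 5), and each blocked process is short somewhere: W9 on R1; W4 on R0; W1 on R2.
A valid finishing order for the others: W3, W6. Check, step by step:
  pool = (3, 1, 1)
  run W3 (needs (3, 1, 0), free (3, 1, 1)); after release of (1, 2, 3) the pool is (4, 3, 4)
  run W6 (needs (2, 0, 4), free (4, 3, 4)); after release of (0, 3, 1) the pool is (4, 6, 5)
The blocked processes can never fit:
  blocked: W9 wants (1, 5, 6), pool (4, 6, 5) — not enough R1
  blocked: W4 wants (5, 4, 3), pool (4, 6, 5) — not enough R0
  blocked: W1 wants (1, 7, 3), pool (4, 6, 5) — not enough R2


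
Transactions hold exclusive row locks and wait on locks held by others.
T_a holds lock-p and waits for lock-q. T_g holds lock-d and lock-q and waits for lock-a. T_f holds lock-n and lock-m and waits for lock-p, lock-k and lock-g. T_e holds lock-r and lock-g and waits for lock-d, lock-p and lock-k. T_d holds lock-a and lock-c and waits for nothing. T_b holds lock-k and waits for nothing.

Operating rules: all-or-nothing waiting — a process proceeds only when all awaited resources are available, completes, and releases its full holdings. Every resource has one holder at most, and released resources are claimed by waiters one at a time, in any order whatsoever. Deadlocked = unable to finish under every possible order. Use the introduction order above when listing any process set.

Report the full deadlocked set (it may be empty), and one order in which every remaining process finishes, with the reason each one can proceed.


Nothing here is deadlocked.
Key observation: every chain of waits terminates; starting from the processes that wait on nothing, all the rest unlock in turn.
A valid finishing order for the others: T_d, T_g, T_a, T_b, T_e, T_f.
Verifying each step:
  T_d waits on nothing -> runs at once and releases lock-a and lock-c
  T_g waits on lock-a — all released -> runs and releases lock-d and lock-q
  T_a waits on lock-q — all released -> runs and releases lock-p
  T_b waits on nothing -> runs at once and releases lock-k
  T_e waits on lock-d, lock-p and lock-k — all released -> runs and releases lock-r and lock-g
  T_f waits on lock-p, lock-k and lock-g — all released -> runs and releases lock-n and lock-m


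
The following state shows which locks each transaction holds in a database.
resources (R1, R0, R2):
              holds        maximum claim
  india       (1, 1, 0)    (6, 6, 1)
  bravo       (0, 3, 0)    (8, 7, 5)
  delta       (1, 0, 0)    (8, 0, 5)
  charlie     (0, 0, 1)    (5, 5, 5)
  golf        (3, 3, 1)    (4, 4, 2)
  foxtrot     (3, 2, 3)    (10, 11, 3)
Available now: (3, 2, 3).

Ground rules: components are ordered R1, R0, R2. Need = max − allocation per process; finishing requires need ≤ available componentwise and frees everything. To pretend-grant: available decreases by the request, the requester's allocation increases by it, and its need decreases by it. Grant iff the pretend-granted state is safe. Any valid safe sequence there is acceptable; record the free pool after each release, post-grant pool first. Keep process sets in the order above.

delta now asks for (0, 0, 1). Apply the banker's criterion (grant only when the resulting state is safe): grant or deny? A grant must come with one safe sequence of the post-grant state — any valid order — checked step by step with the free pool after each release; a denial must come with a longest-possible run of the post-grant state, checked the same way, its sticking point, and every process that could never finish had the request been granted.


DENY: after the grant no complete ordering would exist.
Key observation: after golf, india the pool peaks at (7, 6, 3), and each blocked process is short somewhere: bravo on R1, R2; delta on R2; charlie on R2; foxtrot on R0.
After a pretend grant, a maximal execution: golf, india — then nothing else fits. Step-by-step check:
  pool = (3, 2, 2)
  golf needs (1, 1, 1) <= (3, 2, 2) -> finishes; pool += (3, 3, 1) = (6, 5, 3)
  india needs (5, 5, 1) <= (6, 5, 3) -> finishes; pool += (1, 1, 0) = (7, 6, 3)
  blocked: bravo wants (8, 4, 5), pool (7, 6, 3) — not enough R1 and R2
  blocked: delta wants (7, 0, 4), pool (7, 6, 3) — not enough R2
  blocked: charlie wants (5, 5, 4), pool (7, 6, 3) — not enough R2
  blocked: foxtrot wants (7, 9, 0), pool (7, 6, 3) — not enough R0
Had the request been granted, bravo, delta, charlie and foxtrot could never finish.


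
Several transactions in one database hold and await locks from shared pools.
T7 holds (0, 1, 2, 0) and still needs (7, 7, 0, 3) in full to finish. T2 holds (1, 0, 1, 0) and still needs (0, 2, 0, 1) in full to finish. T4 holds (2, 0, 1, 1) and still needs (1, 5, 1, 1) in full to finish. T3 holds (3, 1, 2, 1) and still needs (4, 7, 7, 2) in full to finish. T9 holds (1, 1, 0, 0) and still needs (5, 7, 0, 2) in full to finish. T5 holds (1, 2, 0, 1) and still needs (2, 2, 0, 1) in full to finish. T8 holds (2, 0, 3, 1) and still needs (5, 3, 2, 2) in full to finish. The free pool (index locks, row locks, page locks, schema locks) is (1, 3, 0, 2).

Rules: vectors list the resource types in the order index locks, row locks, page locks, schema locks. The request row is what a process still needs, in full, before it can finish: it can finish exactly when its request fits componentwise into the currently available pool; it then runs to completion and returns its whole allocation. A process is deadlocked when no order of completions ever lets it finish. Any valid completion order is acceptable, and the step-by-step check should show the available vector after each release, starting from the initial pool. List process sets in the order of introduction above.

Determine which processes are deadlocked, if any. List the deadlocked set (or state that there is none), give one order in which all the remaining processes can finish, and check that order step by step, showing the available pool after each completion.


Deadlocked set: T7, T3 and T9.
Key observation: once T2, T5, T4, T8 finish, the pool peaks at (7, 5, 5, 5) — and every remaining process still needs more row locks than that.
One completion order for the rest: T2, T5, T4, T8. Verifying each step:
  pool = (1, 3, 0, 2)
  T2 needs (0, 2, 0, 1) <= (1, 3, 0, 2) -> finishes; pool += (1, 0, 1, 0) = (2, 3, 1, 2)
  T5 needs (2, 2, 0, 1) <= (2, 3, 1, 2) -> finishes; pool += (1, 2, 0, 1) = (3, 5, 1, 3)
  T4 needs (1, 5, 1, 1) <= (3, 5, 1, 3) -> finishes; pool += (2, 0, 1, 1) = (5, 5, 2, 4)
  T8 needs (5, 3, 2, 2) <= (5, 5, 2, 4) -> finishes; pool += (2, 0, 3, 1) = (7, 5, 5, 5)
The blocked processes can never fit:
  T7 cannot run: need (7, 7, 0, 3) vs free (7, 5, 5, 5) (insufficient row locks)
  T3 cannot run: need (4, 7, 7, 2) vs free (7, 5, 5, 5) (insufficient row locks and page locks)
  T9 cannot run: need (5, 7, 0, 2) vs free (7, 5, 5, 5) (insufficient row locks)


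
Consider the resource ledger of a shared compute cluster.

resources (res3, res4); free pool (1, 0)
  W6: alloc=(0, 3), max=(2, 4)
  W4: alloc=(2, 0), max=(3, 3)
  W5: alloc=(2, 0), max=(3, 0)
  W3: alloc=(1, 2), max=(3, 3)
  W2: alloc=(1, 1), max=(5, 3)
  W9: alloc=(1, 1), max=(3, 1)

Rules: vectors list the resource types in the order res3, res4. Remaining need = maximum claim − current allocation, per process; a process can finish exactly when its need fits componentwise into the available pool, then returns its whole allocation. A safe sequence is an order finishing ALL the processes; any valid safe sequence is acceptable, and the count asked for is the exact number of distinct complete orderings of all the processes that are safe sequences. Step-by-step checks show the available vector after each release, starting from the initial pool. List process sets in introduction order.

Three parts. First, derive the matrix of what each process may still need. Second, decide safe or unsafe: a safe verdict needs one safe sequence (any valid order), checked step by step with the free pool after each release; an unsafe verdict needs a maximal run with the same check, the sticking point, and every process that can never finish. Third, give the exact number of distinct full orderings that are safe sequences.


(1) Remaining need (order res3, res4):
  W6: (2, 1)
  W4: (1, 3)
  W5: (1, 0)
  W3: (2, 1)
  W2: (4, 2)
  W9: (2, 0)
(2) The state is SAFE; one workable sequence: W5, W9, W3, W2, W4, W6.
Key observation: W5 marks the first exact bind of the order: its need (1, 0) fits the free (1, 0) with zero slack on a requested resource.
Step-by-step check:
  pool = (1, 0)
  W5: need (1, 0) fits (1, 0); releases (2, 0), pool now (3, 0)
  W9: need (2, 0) fits (3, 0); releases (1, 1), pool now (4, 1)
  W3: need (2, 1) fits (4, 1); releases (1, 2), pool now (5, 3)
  W2: need (4, 2) fits (5, 3); releases (1, 1), pool now (6, 4)
  W4: need (1, 3) fits (6, 4); releases (2, 0), pool now (8, 4)
  W6: need (2, 1) fits (8, 4); releases (0, 3), pool now (8, 7)
(3) The exact count: 12 of the possible complete orderings are safe sequences.


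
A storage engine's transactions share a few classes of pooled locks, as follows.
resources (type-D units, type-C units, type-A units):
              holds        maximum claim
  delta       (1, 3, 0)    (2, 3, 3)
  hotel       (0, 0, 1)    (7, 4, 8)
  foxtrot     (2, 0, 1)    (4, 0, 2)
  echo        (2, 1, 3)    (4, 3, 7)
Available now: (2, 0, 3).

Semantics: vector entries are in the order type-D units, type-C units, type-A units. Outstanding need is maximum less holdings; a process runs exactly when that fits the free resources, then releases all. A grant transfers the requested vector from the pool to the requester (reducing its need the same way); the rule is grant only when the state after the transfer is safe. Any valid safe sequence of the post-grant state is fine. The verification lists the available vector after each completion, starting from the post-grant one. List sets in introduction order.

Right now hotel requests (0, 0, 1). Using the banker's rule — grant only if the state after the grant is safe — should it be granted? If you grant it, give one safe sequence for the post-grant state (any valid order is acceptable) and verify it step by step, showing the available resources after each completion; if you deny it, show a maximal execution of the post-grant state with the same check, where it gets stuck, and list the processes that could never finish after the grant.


DENY: after the grant no complete ordering would exist.
Key observation: the pool after foxtrot, delta is (5, 3, 3); every surviving request exceeds it in type-A units, so progress ends there.
After a pretend grant, a maximal execution: foxtrot, delta — then nothing else fits. Check, step by step:
  pool = (2, 0, 2)
  foxtrot needs (2, 0, 1) <= (2, 0, 2) -> finishes; pool += (2, 0, 1) = (4, 0, 3)
  delta needs (1, 0, 3) <= (4, 0, 3) -> finishes; pool += (1, 3, 0) = (5, 3, 3)
  blocked: hotel wants (7, 4, 6), pool (5, 3, 3) — not enough type-D units, type-C units and type-A units
  blocked: echo wants (2, 2, 4), pool (5, 3, 3) — not enough type-A units
Had the request been granted, hotel and echo could never finish.
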